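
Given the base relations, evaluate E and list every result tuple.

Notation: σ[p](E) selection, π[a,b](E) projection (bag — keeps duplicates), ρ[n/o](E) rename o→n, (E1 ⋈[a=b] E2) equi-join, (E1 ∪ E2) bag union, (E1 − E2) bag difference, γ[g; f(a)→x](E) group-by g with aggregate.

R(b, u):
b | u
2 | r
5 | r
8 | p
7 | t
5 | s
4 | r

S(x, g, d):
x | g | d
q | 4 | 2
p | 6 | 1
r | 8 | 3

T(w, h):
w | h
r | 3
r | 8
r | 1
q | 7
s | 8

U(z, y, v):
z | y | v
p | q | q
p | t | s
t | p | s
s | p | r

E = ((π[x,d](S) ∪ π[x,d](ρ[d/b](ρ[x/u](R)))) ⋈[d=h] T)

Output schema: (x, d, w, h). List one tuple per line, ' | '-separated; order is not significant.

Row counts bottom-up:
  S → 3
  π[x,d](S) → 3
  R → 6
  ρ[x/u](R) → 6
  ρ[d/b](ρ[x/u](R)) → 6
  π[x,d](ρ[d/b](ρ[x/u](R))) → 6
  (π[x,d](S) ∪ π[x,d](ρ[d/b](ρ[x/u](R)))) → 9
  T → 5
  ((π[x,d](S) ∪ π[x,d](ρ[d/b](ρ[x/u](R)))) ⋈[d=h] T) → 5

== RESULT ==
x | d | w | h
p | 1 | r | 1
p | 8 | r | 8
p | 8 | s | 8
r | 3 | r | 3
t | 7 | q | 7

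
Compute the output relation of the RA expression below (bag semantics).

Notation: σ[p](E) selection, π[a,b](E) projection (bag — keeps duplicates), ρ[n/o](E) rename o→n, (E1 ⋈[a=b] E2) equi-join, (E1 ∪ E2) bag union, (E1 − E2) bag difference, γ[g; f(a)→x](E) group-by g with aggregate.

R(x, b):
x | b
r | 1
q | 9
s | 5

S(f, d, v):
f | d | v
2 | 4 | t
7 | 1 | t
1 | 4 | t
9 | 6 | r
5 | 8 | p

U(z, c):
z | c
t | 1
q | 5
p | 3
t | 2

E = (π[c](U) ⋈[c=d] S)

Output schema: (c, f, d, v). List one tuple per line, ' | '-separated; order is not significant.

Per-node cardinality:
  U → 4
  π[c](U) → 4
  S → 5
  (π[c](U) ⋈[c=d] S) → 1

== RESULT ==
c | f | d | v
1 | 7 | 1 | t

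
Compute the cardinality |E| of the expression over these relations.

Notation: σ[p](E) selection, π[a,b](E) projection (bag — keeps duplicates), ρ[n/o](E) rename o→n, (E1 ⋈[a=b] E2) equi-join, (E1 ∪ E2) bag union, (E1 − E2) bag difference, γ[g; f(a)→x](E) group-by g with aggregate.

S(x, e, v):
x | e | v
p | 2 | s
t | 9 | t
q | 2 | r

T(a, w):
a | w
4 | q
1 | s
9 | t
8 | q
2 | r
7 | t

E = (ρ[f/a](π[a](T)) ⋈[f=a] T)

Subexpression sizes:
  T → 6
  π[a](T) → 6
  ρ[f/a](π[a](T)) → 6
  T → 6
  (ρ[f/a](π[a](T)) ⋈[f=a] T) → 6

|E| = 6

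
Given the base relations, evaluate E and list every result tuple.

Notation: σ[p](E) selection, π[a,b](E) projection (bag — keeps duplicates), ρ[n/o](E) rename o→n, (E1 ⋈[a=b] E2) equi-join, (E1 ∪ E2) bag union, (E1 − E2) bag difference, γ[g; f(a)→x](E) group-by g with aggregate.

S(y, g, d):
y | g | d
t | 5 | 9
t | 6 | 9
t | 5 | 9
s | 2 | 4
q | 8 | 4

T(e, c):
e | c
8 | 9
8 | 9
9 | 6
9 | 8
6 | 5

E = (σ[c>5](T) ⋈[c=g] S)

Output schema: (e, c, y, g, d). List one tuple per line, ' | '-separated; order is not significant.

Subexpression sizes:
  T → 5
  σ[c>5](T) → 4
  S → 5
  (σ[c>5](T) ⋈[c=g] S) → 2

== RESULT ==
e | c | y | g | d
9 | 6 | t | 6 | 9
9 | 8 | q | 8 | 4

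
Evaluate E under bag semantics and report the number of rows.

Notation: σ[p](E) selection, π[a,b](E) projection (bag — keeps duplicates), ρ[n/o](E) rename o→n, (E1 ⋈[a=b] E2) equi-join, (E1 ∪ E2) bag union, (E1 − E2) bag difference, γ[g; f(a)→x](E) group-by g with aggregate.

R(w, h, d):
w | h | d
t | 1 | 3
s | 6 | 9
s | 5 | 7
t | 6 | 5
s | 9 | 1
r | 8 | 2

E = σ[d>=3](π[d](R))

Subexpression sizes:
  R → 6
  π[d](R) → 6
  σ[d>=3](π[d](R)) → 4

|E| = 4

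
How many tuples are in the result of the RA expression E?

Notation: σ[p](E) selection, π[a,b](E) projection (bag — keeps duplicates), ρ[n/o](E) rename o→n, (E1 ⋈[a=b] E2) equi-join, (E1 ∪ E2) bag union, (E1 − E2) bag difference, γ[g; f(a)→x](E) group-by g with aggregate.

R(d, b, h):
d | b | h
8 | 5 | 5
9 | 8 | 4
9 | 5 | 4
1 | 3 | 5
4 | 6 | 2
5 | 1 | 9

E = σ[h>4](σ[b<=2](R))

Row counts bottom-up:
  R → 6
  σ[b<=2](R) → 1
  σ[h>4](σ[b<=2](R)) → 1

|E| = 1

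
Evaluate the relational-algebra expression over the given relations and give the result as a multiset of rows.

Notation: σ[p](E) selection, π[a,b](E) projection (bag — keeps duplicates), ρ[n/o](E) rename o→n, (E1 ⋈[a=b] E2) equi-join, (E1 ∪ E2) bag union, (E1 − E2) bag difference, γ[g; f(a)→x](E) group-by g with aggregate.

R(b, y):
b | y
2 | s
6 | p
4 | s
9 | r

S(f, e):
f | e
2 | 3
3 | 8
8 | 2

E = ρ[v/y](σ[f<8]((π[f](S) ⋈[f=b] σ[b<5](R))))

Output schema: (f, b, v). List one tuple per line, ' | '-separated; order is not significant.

Per-node cardinality:
  S → 3
  π[f](S) → 3
  R → 4
  σ[b<5](R) → 2
  (π[f](S) ⋈[f=b] σ[b<5](R)) → 1
  σ[f<8]((π[f](S) ⋈[f=b] σ[b<5](R))) → 1
  ρ[v/y](σ[f<8]((π[f](S) ⋈[f=b] σ[b<5](R)))) → 1

== RESULT ==
f | b | v
2 | 2 | s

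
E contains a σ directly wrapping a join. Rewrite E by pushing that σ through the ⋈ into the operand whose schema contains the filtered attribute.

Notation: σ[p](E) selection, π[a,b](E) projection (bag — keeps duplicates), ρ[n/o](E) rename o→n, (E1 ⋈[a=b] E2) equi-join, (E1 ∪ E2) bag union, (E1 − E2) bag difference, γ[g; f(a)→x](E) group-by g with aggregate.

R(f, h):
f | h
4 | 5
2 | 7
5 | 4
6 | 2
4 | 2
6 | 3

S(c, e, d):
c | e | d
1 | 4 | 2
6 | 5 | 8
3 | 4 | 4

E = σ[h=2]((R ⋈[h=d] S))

σ filters on h, owned by the left side.
E' = (σ[h=2](R) ⋈[h=d] S)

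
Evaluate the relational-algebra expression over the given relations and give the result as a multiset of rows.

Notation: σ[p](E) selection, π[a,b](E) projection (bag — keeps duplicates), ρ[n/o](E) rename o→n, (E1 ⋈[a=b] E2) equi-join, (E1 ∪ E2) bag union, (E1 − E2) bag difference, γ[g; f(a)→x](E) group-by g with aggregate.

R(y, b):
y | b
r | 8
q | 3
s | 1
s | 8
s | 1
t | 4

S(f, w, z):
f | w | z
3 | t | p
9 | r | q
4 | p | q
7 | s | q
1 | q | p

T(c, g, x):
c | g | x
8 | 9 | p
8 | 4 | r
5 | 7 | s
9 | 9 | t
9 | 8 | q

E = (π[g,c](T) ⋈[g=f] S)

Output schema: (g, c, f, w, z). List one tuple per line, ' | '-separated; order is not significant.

Stepwise |·|:
  T → 5
  π[g,c](T) → 5
  S → 5
  (π[g,c](T) ⋈[g=f] S) → 4

== RESULT ==
g | c | f | w | z
4 | 8 | 4 | p | q
7 | 5 | 7 | s | q
9 | 8 | 9 | r | q
9 | 9 | 9 | r | q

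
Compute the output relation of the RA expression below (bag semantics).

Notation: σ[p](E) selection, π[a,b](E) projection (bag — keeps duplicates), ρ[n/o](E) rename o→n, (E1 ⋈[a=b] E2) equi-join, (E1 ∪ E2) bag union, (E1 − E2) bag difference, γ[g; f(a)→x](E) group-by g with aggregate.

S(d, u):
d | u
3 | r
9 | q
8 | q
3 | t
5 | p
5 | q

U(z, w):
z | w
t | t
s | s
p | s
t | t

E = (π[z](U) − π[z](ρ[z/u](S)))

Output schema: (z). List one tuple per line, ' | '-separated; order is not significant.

Subexpression sizes:
  U → 4
  π[z](U) → 4
  S → 6
  ρ[z/u](S) → 6
  π[z](ρ[z/u](S)) → 6
  (π[z](U) − π[z](ρ[z/u](S))) → 2

== RESULT ==
z
s
t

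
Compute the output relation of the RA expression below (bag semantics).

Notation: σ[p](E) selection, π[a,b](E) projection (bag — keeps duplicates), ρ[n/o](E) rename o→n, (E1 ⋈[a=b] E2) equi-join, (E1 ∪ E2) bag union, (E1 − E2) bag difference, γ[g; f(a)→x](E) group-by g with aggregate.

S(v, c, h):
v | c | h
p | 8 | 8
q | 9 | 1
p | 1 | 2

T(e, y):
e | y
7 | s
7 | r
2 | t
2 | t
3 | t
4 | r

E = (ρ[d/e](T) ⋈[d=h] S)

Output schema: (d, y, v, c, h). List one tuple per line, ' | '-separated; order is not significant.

Subexpression sizes:
  T → 6
  ρ[d/e](T) → 6
  S → 3
  (ρ[d/e](T) ⋈[d=h] S) → 2

== RESULT ==
d | y | v | c | h
2 | t | p | 1 | 2
2 | t | p | 1 | 2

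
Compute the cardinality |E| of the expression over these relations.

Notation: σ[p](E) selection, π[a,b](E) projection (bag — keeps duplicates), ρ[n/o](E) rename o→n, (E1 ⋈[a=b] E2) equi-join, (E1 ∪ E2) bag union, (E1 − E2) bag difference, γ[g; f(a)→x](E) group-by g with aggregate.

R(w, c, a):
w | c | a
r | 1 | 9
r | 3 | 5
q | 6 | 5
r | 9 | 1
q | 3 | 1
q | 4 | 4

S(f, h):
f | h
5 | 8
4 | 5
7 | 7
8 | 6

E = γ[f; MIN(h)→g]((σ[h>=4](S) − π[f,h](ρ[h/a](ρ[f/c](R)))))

Row counts bottom-up:
  S → 4
  σ[h>=4](S) → 4
  R → 6
  ρ[f/c](R) → 6
  ρ[h/a](ρ[f/c](R)) → 6
  π[f,h](ρ[h/a](ρ[f/c](R))) → 6
  (σ[h>=4](S) − π[f,h](ρ[h/a](ρ[f/c](R)))) → 4
  γ[f; MIN(h)→g]((σ[h>=4](S) − π[f,h](ρ[h/a](ρ[f/c](R))))) → 4

|E| = 4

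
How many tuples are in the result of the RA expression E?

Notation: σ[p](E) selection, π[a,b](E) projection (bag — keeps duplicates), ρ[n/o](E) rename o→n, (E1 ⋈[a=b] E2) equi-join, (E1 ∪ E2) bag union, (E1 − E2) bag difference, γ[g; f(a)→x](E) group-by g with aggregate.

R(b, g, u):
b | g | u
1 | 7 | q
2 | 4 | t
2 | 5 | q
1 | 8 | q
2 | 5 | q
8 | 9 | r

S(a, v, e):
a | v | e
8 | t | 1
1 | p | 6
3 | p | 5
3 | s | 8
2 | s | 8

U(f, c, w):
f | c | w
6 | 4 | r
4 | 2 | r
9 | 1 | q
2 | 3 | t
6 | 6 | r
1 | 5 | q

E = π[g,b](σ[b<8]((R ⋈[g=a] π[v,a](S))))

Subexpression sizes:
  R → 6
  S → 5
  π[v,a](S) → 5
  (R ⋈[g=a] π[v,a](S)) → 1
  σ[b<8]((R ⋈[g=a] π[v,a](S))) → 1
  π[g,b](σ[b<8]((R ⋈[g=a] π[v,a](S)))) → 1

|E| = 1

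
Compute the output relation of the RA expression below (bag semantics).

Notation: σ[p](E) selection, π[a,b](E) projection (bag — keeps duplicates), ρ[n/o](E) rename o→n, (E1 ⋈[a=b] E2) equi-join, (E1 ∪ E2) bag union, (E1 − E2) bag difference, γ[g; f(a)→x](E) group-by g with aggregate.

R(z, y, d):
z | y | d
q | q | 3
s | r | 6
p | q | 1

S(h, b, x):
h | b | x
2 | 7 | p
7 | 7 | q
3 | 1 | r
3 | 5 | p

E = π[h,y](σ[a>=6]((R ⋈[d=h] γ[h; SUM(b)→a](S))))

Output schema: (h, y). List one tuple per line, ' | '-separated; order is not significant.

Per-node cardinality:
  R → 3
  S → 4
  γ[h; SUM(b)→a](S) → 3
  (R ⋈[d=h] γ[h; SUM(b)→a](S)) → 1
  σ[a>=6]((R ⋈[d=h] γ[h; SUM(b)→a](S))) → 1
  π[h,y](σ[a>=6]((R ⋈[d=h] γ[h; SUM(b)→a](S)))) → 1

== RESULT ==
h | y
3 | q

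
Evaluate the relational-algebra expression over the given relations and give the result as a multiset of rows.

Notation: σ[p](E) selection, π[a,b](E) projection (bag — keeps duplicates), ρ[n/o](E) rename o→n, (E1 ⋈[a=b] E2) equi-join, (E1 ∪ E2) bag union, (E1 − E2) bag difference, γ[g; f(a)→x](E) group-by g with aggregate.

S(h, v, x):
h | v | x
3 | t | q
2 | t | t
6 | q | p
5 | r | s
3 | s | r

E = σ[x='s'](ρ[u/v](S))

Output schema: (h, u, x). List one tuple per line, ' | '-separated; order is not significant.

Stepwise |·|:
  S → 5
  ρ[u/v](S) → 5
  σ[x='s'](ρ[u/v](S)) → 1

== RESULT ==
h | u | x
5 | r | s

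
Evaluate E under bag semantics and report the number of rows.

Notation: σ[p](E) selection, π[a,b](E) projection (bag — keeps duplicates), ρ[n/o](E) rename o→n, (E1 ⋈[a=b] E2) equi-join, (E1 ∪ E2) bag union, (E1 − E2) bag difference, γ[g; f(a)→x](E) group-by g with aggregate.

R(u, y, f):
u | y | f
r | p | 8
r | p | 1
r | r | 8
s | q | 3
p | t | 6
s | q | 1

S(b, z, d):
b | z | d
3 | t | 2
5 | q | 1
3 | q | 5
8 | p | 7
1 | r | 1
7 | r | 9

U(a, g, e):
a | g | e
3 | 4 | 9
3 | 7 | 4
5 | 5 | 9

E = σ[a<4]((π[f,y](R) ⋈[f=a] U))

Per-node cardinality:
  R → 6
  π[f,y](R) → 6
  U → 3
  (π[f,y](R) ⋈[f=a] U) → 2
  σ[a<4]((π[f,y](R) ⋈[f=a] U)) → 2

|E| = 2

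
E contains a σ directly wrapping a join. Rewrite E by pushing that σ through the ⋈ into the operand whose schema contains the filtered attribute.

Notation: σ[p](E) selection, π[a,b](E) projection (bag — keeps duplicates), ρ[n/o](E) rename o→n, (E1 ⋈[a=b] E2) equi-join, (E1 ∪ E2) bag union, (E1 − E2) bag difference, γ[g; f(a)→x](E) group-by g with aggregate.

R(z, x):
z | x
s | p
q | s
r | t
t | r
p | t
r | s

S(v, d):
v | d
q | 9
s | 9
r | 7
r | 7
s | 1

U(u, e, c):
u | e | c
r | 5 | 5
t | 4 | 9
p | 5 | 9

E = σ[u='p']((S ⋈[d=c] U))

σ filters on u, owned by the right side.
E' = (S ⋈[d=c] σ[u='p'](U))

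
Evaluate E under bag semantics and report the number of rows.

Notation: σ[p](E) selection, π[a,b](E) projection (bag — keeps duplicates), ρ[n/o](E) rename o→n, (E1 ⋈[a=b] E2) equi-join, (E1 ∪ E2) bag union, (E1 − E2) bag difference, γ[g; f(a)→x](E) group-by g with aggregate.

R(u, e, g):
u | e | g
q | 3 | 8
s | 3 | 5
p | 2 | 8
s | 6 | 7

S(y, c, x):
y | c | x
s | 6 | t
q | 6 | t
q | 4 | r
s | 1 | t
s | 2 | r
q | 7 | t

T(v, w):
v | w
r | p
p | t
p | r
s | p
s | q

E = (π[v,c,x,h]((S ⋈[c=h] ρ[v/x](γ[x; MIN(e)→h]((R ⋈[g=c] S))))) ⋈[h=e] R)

Row counts bottom-up:
  S → 6
  R → 4
  S → 6
  (R ⋈[g=c] S) → 1
  γ[x; MIN(e)→h]((R ⋈[g=c] S)) → 1
  ρ[v/x](γ[x; MIN(e)→h]((R ⋈[g=c] S))) → 1
  (S ⋈[c=h] ρ[v/x](γ[x; MIN(e)→h]((R ⋈[g=c] S)))) → 2
  π[v,c,x,h]((S ⋈[c=h] ρ[v/x](γ[x; MIN(e)→h]((R ⋈[g=c] S))))) → 2
  R → 4
  (π[v,c,x,h]((S ⋈[c=h] ρ[v/x](γ[x; MIN(e)→h]((R ⋈[g=c] S))))) ⋈[h=e] R) → 2

|E| = 2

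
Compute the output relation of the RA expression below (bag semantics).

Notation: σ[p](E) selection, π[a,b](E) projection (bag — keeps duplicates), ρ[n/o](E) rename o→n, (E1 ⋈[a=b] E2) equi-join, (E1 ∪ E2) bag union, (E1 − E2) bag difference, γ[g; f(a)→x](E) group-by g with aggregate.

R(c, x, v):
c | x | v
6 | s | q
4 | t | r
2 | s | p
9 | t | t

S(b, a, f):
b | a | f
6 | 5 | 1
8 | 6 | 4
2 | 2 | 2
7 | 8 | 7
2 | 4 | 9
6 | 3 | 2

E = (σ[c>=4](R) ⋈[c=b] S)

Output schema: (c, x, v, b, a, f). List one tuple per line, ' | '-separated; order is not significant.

Subexpression sizes:
  R → 4
  σ[c>=4](R) → 3
  S → 6
  (σ[c>=4](R) ⋈[c=b] S) → 2

== RESULT ==
c | x | v | b | a | f
6 | s | q | 6 | 3 | 2
6 | s | q | 6 | 5 | 1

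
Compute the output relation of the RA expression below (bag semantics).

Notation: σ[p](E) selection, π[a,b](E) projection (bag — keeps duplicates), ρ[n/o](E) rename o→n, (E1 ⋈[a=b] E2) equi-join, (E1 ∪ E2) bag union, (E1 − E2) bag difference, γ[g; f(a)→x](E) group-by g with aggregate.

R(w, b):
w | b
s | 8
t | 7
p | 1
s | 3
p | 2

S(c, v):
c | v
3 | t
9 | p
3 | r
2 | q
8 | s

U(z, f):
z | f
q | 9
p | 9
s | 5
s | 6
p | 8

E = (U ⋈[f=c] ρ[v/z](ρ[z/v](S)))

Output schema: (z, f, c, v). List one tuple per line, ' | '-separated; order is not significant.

Row counts bottom-up:
  U → 5
  S → 5
  ρ[z/v](S) → 5
  ρ[v/z](ρ[z/v](S)) → 5
  (U ⋈[f=c] ρ[v/z](ρ[z/v](S))) → 3

== RESULT ==
z | f | c | v
p | 8 | 8 | s
p | 9 | 9 | p
q | 9 | 9 | p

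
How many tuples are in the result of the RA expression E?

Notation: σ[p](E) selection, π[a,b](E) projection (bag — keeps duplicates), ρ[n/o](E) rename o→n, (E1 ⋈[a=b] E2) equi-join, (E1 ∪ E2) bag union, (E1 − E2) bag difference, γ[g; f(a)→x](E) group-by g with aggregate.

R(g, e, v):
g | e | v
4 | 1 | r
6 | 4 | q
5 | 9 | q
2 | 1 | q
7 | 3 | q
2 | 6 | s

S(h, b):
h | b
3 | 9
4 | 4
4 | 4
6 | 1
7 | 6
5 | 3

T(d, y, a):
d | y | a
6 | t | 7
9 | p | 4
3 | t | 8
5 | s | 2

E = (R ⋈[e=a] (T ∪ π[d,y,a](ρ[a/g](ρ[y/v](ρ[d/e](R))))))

Per-node cardinality:
  R → 6
  T → 4
  R → 6
  ρ[d/e](R) → 6
  ρ[y/v](ρ[d/e](R)) → 6
  ρ[a/g](ρ[y/v](ρ[d/e](R))) → 6
  π[d,y,a](ρ[a/g](ρ[y/v](ρ[d/e](R)))) → 6
  (T ∪ π[d,y,a](ρ[a/g](ρ[y/v](ρ[d/e](R))))) → 10
  (R ⋈[e=a] (T ∪ π[d,y,a](ρ[a/g](ρ[y/v](ρ[d/e](R)))))) → 3

|E| = 3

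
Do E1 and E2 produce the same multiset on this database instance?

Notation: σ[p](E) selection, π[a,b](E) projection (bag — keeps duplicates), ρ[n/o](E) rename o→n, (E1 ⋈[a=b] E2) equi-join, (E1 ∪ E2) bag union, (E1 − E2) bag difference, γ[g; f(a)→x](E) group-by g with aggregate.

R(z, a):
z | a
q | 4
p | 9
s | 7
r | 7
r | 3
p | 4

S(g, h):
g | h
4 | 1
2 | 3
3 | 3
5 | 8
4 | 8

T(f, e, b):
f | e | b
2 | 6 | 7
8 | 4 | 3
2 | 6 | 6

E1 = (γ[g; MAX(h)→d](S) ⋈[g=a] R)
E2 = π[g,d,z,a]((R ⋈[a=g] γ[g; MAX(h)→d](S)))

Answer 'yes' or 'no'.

E1 subexpression sizes:
  S → 5
  γ[g; MAX(h)→d](S) → 4
  R → 6
  (γ[g; MAX(h)→d](S) ⋈[g=a] R) → 3
E2 subexpression sizes:
  R → 6
  S → 5
  γ[g; MAX(h)→d](S) → 4
  (R ⋈[a=g] γ[g; MAX(h)→d](S)) → 3
  π[g,d,z,a]((R ⋈[a=g] γ[g; MAX(h)→d](S))) → 3

E1 and E2 produce the same multiset:
g | d | z | a
3 | 3 | r | 3
4 | 8 | p | 4
4 | 8 | q | 4

yes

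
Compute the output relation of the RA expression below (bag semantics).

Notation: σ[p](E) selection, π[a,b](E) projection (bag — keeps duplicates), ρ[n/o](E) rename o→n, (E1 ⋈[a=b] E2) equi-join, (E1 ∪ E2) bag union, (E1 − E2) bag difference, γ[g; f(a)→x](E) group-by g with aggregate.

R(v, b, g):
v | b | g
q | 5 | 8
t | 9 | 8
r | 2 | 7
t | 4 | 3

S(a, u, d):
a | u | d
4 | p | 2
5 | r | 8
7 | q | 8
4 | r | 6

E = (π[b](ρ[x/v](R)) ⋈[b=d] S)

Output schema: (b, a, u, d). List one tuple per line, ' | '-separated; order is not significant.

Per-node cardinality:
  R → 4
  ρ[x/v](R) → 4
  π[b](ρ[x/v](R)) → 4
  S → 4
  (π[b](ρ[x/v](R)) ⋈[b=d] S) → 1

== RESULT ==
b | a | u | d
2 | 4 | p | 2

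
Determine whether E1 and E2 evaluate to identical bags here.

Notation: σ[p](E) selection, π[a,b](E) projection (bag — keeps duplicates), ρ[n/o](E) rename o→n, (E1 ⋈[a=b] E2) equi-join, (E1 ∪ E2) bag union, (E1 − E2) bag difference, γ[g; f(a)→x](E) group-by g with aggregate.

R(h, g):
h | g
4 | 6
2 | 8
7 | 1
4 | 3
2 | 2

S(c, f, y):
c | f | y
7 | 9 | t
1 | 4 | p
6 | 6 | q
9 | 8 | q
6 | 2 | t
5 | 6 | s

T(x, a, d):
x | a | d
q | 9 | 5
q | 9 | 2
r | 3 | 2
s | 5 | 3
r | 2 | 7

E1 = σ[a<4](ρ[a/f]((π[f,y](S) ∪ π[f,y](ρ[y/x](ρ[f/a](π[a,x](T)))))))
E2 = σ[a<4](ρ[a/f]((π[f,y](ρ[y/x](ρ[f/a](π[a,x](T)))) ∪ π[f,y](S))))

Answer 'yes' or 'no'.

E1 per-node cardinality:
  S → 6
  π[f,y](S) → 6
  T → 5
  π[a,x](T) → 5
  ρ[f/a](π[a,x](T)) → 5
  ρ[y/x](ρ[f/a](π[a,x](T))) → 5
  π[f,y](ρ[y/x](ρ[f/a](π[a,x](T)))) → 5
  (π[f,y](S) ∪ π[f,y](ρ[y/x](ρ[f/a](π[a,x](T))))) → 11
  ρ[a/f]((π[f,y](S) ∪ π[f,y](ρ[y/x](ρ[f/a](π[a,x](T)))))) → 11
  σ[a<4](ρ[a/f]((π[f,y](S) ∪ π[f,y](ρ[y/x](ρ[f/a](π[a,x](T))))))) → 3
E2 per-node cardinality:
  T → 5
  π[a,x](T) → 5
  ρ[f/a](π[a,x](T)) → 5
  ρ[y/x](ρ[f/a](π[a,x](T))) → 5
  π[f,y](ρ[y/x](ρ[f/a](π[a,x](T)))) → 5
  S → 6
  π[f,y](S) → 6
  (π[f,y](ρ[y/x](ρ[f/a](π[a,x](T)))) ∪ π[f,y](S)) → 11
  ρ[a/f]((π[f,y](ρ[y/x](ρ[f/a](π[a,x](T)))) ∪ π[f,y](S))) → 11
  σ[a<4](ρ[a/f]((π[f,y](ρ[y/x](ρ[f/a](π[a,x](T)))) ∪ π[f,y](S)))) → 3

E1 and E2 produce the same multiset:
a | y
2 | r
2 | t
3 | r

yes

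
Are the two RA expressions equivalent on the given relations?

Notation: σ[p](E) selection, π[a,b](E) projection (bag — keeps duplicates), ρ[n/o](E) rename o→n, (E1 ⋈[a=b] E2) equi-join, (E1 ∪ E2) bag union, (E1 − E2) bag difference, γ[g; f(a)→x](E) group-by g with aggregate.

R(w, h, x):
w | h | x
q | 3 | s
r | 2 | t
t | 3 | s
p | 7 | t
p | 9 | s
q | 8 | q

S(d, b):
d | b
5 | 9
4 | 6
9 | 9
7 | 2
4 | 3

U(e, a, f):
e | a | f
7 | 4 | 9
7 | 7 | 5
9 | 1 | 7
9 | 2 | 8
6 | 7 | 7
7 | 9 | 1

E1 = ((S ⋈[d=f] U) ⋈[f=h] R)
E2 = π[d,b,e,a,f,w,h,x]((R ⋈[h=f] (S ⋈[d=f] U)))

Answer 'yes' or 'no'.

E1 per-node cardinality:
  S → 5
  U → 6
  (S ⋈[d=f] U) → 4
  R → 6
  ((S ⋈[d=f] U) ⋈[f=h] R) → 3
E2 per-node cardinality:
  R → 6
  S → 5
  U → 6
  (S ⋈[d=f] U) → 4
  (R ⋈[h=f] (S ⋈[d=f] U)) → 3
  π[d,b,e,a,f,w,h,x]((R ⋈[h=f] (S ⋈[d=f] U))) → 3

E1 and E2 produce the same multiset:
d | b | e | a | f | w | h | x
7 | 2 | 6 | 7 | 7 | p | 7 | t
7 | 2 | 9 | 1 | 7 | p | 7 | t
9 | 9 | 7 | 4 | 9 | p | 9 | s

yes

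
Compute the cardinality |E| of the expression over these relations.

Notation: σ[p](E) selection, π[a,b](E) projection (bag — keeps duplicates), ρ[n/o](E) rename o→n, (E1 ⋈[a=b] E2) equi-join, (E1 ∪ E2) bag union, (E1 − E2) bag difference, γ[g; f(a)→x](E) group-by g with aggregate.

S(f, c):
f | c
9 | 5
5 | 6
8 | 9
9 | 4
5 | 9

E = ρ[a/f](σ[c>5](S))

Stepwise |·|:
  S → 5
  σ[c>5](S) → 3
  ρ[a/f](σ[c>5](S)) → 3

|E| = 3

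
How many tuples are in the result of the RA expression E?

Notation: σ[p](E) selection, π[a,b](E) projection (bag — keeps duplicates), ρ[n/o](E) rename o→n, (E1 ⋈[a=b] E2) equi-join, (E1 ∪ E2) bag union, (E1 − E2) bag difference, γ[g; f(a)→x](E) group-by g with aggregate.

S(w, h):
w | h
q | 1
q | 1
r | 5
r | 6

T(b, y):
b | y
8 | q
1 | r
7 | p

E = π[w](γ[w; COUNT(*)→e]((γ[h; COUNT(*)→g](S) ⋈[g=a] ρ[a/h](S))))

Per-node cardinality:
  S → 4
  γ[h; COUNT(*)→g](S) → 3
  S → 4
  ρ[a/h](S) → 4
  (γ[h; COUNT(*)→g](S) ⋈[g=a] ρ[a/h](S)) → 4
  γ[w; COUNT(*)→e]((γ[h; COUNT(*)→g](S) ⋈[g=a] ρ[a/h](S))) → 1
  π[w](γ[w; COUNT(*)→e]((γ[h; COUNT(*)→g](S) ⋈[g=a] ρ[a/h](S)))) → 1

|E| = 1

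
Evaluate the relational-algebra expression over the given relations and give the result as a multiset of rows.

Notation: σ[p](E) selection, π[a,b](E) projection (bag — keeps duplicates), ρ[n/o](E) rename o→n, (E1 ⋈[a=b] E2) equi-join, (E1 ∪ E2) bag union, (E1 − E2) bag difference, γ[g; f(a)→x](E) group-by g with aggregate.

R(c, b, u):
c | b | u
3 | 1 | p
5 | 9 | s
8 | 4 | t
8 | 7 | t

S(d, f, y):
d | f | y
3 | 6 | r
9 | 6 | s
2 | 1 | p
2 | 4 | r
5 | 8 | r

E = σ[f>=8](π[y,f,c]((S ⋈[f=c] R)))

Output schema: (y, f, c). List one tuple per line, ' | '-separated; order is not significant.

Stepwise |·|:
  S → 5
  R → 4
  (S ⋈[f=c] R) → 2
  π[y,f,c]((S ⋈[f=c] R)) → 2
  σ[f>=8](π[y,f,c]((S ⋈[f=c] R))) → 2

== RESULT ==
y | f | c
r | 8 | 8
r | 8 | 8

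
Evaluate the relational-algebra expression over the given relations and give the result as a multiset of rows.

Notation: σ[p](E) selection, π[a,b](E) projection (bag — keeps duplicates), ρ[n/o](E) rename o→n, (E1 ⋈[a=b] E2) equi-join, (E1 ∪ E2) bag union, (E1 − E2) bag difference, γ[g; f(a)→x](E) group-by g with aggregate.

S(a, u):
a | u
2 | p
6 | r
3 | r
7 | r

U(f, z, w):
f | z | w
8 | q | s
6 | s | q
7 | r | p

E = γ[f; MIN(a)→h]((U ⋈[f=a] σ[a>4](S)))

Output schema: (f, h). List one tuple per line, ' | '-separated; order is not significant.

Subexpression sizes:
  U → 3
  S → 4
  σ[a>4](S) → 2
  (U ⋈[f=a] σ[a>4](S)) → 2
  γ[f; MIN(a)→h]((U ⋈[f=a] σ[a>4](S))) → 2

== RESULT ==
f | h
6 | 6
7 | 7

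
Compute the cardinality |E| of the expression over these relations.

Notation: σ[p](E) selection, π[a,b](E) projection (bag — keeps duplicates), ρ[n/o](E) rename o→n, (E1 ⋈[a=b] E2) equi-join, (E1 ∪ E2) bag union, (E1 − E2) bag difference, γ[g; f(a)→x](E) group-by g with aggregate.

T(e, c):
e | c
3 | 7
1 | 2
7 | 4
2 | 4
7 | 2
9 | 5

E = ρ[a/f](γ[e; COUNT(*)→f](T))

Row counts bottom-up:
  T → 6
  γ[e; COUNT(*)→f](T) → 5
  ρ[a/f](γ[e; COUNT(*)→f](T)) → 5

|E| = 5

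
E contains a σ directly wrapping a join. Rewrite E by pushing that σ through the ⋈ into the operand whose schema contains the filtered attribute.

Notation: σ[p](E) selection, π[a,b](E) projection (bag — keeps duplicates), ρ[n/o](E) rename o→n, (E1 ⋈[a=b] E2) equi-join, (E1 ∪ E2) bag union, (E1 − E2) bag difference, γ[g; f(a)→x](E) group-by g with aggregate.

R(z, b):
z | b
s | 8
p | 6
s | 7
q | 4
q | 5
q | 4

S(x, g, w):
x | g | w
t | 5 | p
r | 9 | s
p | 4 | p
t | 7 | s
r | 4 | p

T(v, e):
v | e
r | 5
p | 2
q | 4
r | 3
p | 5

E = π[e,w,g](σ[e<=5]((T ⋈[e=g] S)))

σ filters on e, owned by the left side.
E' = π[e,w,g]((σ[e<=5](T) ⋈[e=g] S))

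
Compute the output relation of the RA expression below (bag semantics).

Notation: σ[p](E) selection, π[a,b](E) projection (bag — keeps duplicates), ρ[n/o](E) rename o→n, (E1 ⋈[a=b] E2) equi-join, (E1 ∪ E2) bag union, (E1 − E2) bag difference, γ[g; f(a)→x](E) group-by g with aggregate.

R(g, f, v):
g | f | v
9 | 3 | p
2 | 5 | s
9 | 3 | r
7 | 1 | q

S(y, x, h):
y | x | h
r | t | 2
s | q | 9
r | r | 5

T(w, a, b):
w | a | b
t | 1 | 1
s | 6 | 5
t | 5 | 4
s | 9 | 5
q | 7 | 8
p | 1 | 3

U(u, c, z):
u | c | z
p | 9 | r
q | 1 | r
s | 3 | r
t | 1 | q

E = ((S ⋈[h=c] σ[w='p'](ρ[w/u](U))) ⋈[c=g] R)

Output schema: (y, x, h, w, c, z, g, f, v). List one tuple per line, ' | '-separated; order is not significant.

Row counts bottom-up:
  S → 3
  U → 4
  ρ[w/u](U) → 4
  σ[w='p'](ρ[w/u](U)) → 1
  (S ⋈[h=c] σ[w='p'](ρ[w/u](U))) → 1
  R → 4
  ((S ⋈[h=c] σ[w='p'](ρ[w/u](U))) ⋈[c=g] R) → 2

== RESULT ==
y | x | h | w | c | z | g | f | v
s | q | 9 | p | 9 | r | 9 | 3 | p
s | q | 9 | p | 9 | r | 9 | 3 | r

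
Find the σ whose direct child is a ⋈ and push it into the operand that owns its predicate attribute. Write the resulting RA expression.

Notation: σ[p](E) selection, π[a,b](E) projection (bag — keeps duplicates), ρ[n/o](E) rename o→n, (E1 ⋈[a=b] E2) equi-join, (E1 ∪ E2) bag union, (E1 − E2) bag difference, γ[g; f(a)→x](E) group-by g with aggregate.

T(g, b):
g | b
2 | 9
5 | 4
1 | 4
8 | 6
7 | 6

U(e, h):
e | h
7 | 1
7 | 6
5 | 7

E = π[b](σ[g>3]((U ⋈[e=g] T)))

σ filters on g, owned by the right side.
E' = π[b]((U ⋈[e=g] σ[g>3](T)))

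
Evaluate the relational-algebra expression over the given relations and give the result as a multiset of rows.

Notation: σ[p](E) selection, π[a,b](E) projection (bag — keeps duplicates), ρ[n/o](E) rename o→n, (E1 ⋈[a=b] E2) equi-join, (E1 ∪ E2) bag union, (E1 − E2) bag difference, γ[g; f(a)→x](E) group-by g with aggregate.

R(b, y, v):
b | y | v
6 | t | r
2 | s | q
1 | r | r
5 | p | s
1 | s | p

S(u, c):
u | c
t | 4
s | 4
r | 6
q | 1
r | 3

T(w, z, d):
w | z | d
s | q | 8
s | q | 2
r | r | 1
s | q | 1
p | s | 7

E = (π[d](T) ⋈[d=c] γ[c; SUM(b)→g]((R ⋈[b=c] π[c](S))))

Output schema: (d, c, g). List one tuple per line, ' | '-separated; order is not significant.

Row counts bottom-up:
  T → 5
  π[d](T) → 5
  R → 5
  S → 5
  π[c](S) → 5
  (R ⋈[b=c] π[c](S)) → 3
  γ[c; SUM(b)→g]((R ⋈[b=c] π[c](S))) → 2
  (π[d](T) ⋈[d=c] γ[c; SUM(b)→g]((R ⋈[b=c] π[c](S)))) → 2

== RESULT ==
d | c | g
1 | 1 | 2
1 | 1 | 2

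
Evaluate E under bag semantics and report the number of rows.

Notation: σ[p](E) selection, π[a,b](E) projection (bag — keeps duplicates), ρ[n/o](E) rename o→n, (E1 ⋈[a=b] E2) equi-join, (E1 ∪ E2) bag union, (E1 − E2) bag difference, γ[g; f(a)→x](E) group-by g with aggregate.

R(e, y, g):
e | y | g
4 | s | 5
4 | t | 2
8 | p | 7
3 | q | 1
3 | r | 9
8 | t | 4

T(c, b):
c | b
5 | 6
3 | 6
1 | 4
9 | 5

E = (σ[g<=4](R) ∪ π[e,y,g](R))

Per-node cardinality:
  R → 6
  σ[g<=4](R) → 3
  R → 6
  π[e,y,g](R) → 6
  (σ[g<=4](R) ∪ π[e,y,g](R)) → 9

|E| = 9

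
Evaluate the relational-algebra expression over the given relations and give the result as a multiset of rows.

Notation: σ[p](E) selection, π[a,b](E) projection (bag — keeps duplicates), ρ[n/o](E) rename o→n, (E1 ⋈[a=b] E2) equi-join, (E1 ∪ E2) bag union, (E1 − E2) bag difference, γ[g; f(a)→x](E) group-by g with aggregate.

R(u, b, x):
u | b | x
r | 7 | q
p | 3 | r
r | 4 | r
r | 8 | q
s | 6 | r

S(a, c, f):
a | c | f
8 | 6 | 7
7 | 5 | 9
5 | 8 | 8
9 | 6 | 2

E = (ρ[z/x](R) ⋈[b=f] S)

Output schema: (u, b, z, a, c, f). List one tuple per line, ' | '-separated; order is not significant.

Per-node cardinality:
  R → 5
  ρ[z/x](R) → 5
  S → 4
  (ρ[z/x](R) ⋈[b=f] S) → 2

== RESULT ==
u | b | z | a | c | f
r | 7 | q | 8 | 6 | 7
r | 8 | q | 5 | 8 | 8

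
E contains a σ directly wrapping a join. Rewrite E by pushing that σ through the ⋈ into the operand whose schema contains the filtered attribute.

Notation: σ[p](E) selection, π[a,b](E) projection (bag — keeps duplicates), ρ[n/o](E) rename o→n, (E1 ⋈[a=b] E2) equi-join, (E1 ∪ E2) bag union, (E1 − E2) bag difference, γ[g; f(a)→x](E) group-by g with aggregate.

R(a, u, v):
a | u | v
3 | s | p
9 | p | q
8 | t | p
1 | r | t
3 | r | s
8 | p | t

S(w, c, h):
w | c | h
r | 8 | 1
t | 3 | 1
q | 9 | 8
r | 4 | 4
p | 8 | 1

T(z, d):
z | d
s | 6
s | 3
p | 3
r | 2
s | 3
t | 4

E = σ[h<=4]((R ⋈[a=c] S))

σ filters on h, owned by the right side.
E' = (R ⋈[a=c] σ[h<=4](S))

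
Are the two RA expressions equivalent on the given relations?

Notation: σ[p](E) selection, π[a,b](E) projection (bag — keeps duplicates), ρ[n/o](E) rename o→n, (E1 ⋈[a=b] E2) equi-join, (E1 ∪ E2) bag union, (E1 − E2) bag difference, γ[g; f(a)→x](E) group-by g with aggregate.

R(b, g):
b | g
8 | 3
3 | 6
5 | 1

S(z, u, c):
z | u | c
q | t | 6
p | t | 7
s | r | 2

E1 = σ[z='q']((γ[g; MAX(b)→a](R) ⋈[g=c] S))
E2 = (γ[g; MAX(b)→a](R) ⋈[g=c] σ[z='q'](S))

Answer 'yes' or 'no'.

E1 stepwise |·|:
  R → 3
  γ[g; MAX(b)→a](R) → 3
  S → 3
  (γ[g; MAX(b)→a](R) ⋈[g=c] S) → 1
  σ[z='q']((γ[g; MAX(b)→a](R) ⋈[g=c] S)) → 1
E2 stepwise |·|:
  R → 3
  γ[g; MAX(b)→a](R) → 3
  S → 3
  σ[z='q'](S) → 1
  (γ[g; MAX(b)→a](R) ⋈[g=c] σ[z='q'](S)) → 1

E1 and E2 produce the same multiset:
g | a | z | u | c
6 | 3 | q | t | 6

yes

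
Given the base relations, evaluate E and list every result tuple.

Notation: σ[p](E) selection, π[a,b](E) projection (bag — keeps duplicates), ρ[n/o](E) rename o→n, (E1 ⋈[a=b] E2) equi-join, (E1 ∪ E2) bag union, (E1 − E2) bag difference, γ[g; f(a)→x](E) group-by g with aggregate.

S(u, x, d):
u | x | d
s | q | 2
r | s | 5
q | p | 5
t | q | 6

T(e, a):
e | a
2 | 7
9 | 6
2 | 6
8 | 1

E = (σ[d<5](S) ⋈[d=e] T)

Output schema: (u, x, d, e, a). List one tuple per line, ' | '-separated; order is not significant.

Row counts bottom-up:
  S → 4
  σ[d<5](S) → 1
  T → 4
  (σ[d<5](S) ⋈[d=e] T) → 2

== RESULT ==
u | x | d | e | a
s | q | 2 | 2 | 6
s | q | 2 | 2 | 7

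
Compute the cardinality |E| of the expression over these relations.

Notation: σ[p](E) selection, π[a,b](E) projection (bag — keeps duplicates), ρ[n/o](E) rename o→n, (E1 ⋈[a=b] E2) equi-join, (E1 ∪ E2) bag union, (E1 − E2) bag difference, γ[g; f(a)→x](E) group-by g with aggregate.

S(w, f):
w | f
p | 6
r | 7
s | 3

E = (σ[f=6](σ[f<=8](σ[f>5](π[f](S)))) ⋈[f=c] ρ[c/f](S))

Row counts bottom-up:
  S → 3
  π[f](S) → 3
  σ[f>5](π[f](S)) → 2
  σ[f<=8](σ[f>5](π[f](S))) → 2
  σ[f=6](σ[f<=8](σ[f>5](π[f](S)))) → 1
  S → 3
  ρ[c/f](S) → 3
  (σ[f=6](σ[f<=8](σ[f>5](π[f](S)))) ⋈[f=c] ρ[c/f](S)) → 1

|E| = 1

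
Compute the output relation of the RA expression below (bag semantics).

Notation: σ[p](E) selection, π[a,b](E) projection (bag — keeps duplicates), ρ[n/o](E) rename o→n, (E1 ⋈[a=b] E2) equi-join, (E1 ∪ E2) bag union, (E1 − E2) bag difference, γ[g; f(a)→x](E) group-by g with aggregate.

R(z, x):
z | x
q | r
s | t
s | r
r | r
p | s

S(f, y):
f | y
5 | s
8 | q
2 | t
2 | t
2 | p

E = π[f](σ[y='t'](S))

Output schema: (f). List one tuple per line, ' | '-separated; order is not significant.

Subexpression sizes:
  S → 5
  σ[y='t'](S) → 2
  π[f](σ[y='t'](S)) → 2

== RESULT ==
f
2
2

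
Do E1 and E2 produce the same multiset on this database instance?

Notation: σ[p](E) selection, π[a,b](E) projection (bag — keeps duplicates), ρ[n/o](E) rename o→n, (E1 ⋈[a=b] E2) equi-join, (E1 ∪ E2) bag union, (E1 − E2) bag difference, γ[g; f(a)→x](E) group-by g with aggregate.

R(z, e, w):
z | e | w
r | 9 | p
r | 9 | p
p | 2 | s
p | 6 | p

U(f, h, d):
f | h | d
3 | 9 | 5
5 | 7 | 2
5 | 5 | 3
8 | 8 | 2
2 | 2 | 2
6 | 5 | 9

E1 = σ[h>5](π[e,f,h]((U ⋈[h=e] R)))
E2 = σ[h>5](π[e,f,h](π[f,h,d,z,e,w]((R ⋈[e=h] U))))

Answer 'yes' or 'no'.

E1 per-node cardinality:
  U → 6
  R → 4
  (U ⋈[h=e] R) → 3
  π[e,f,h]((U ⋈[h=e] R)) → 3
  σ[h>5](π[e,f,h]((U ⋈[h=e] R))) → 2
E2 per-node cardinality:
  R → 4
  U → 6
  (R ⋈[e=h] U) → 3
  π[f,h,d,z,e,w]((R ⋈[e=h] U)) → 3
  π[e,f,h](π[f,h,d,z,e,w]((R ⋈[e=h] U))) → 3
  σ[h>5](π[e,f,h](π[f,h,d,z,e,w]((R ⋈[e=h] U)))) → 2

E1 and E2 produce the same multiset:
e | f | h
9 | 3 | 9
9 | 3 | 9

yes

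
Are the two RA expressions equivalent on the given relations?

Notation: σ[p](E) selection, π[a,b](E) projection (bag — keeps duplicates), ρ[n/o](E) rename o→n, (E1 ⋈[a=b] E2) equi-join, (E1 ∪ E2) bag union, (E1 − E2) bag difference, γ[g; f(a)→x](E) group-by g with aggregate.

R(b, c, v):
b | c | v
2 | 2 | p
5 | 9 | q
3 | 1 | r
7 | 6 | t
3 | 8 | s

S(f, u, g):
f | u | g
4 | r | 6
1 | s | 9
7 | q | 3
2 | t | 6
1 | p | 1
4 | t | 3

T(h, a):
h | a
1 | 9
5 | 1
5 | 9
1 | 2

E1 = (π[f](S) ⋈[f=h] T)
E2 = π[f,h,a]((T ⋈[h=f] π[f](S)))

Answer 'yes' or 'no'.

E1 per-node cardinality:
  S → 6
  π[f](S) → 6
  T → 4
  (π[f](S) ⋈[f=h] T) → 4
E2 per-node cardinality:
  T → 4
  S → 6
  π[f](S) → 6
  (T ⋈[h=f] π[f](S)) → 4
  π[f,h,a]((T ⋈[h=f] π[f](S))) → 4

E1 and E2 produce the same multiset:
f | h | a
1 | 1 | 2
1 | 1 | 2
1 | 1 | 9
1 | 1 | 9

yes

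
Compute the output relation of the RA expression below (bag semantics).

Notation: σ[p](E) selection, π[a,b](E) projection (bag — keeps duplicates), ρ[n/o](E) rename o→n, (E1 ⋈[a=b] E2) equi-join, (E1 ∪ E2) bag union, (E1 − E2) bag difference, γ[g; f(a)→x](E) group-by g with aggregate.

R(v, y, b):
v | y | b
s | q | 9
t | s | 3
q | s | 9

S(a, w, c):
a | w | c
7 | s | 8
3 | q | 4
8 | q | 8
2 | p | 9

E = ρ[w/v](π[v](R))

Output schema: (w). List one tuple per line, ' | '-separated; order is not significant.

Row counts bottom-up:
  R → 3
  π[v](R) → 3
  ρ[w/v](π[v](R)) → 3

== RESULT ==
w
q
s
t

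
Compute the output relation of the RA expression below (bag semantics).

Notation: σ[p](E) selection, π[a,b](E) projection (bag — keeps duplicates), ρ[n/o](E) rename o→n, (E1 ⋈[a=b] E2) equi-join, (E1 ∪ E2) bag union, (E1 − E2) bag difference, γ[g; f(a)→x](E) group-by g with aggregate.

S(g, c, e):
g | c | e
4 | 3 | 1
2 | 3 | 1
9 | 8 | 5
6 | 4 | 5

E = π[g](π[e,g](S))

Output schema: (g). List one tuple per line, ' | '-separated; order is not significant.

Per-node cardinality:
  S → 4
  π[e,g](S) → 4
  π[g](π[e,g](S)) → 4

== RESULT ==
g
2
4
6
9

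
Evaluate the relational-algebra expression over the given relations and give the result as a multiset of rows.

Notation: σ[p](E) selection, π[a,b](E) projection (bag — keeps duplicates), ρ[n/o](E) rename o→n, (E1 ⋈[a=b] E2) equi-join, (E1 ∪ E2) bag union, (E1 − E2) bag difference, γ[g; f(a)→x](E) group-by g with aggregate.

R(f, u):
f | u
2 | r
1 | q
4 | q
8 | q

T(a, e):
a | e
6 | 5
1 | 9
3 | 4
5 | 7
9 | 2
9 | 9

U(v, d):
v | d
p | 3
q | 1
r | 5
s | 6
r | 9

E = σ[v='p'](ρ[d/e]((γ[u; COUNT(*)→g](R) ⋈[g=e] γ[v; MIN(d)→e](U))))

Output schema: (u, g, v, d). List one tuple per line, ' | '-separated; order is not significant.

Subexpression sizes:
  R → 4
  γ[u; COUNT(*)→g](R) → 2
  U → 5
  γ[v; MIN(d)→e](U) → 4
  (γ[u; COUNT(*)→g](R) ⋈[g=e] γ[v; MIN(d)→e](U)) → 2
  ρ[d/e]((γ[u; COUNT(*)→g](R) ⋈[g=e] γ[v; MIN(d)→e](U))) → 2
  σ[v='p'](ρ[d/e]((γ[u; COUNT(*)→g](R) ⋈[g=e] γ[v; MIN(d)→e](U)))) → 1

== RESULT ==
u | g | v | d
q | 3 | p | 3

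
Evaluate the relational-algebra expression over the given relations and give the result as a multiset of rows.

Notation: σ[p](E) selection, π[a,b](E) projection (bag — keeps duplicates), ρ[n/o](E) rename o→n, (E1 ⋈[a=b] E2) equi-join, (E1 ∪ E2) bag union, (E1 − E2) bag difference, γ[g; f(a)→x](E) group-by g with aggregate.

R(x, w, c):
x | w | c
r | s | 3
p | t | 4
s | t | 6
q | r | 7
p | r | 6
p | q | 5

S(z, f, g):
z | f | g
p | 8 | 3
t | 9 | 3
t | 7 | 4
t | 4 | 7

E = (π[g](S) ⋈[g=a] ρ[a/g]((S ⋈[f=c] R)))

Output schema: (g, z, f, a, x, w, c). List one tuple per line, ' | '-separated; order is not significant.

Row counts bottom-up:
  S → 4
  π[g](S) → 4
  S → 4
  R → 6
  (S ⋈[f=c] R) → 2
  ρ[a/g]((S ⋈[f=c] R)) → 2
  (π[g](S) ⋈[g=a] ρ[a/g]((S ⋈[f=c] R))) → 2

== RESULT ==
g | z | f | a | x | w | c
4 | t | 7 | 4 | q | r | 7
7 | t | 4 | 7 | p | t | 4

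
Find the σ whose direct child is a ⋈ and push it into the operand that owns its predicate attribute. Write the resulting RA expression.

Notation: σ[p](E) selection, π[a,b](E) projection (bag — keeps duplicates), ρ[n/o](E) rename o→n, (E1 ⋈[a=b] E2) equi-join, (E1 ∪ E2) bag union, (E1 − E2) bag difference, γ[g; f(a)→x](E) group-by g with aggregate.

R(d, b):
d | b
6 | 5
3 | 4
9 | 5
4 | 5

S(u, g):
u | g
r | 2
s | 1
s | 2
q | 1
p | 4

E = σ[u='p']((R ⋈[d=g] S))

σ filters on u, owned by the right side.
E' = (R ⋈[d=g] σ[u='p'](S))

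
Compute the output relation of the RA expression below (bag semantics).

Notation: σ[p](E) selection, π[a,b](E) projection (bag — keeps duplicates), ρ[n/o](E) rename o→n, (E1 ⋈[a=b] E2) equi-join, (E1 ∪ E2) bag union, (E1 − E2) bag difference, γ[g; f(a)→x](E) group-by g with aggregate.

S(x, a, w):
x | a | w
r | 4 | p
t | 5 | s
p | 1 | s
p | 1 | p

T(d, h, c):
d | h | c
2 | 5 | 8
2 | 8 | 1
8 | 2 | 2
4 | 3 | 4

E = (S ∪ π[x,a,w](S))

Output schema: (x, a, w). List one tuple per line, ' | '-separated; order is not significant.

Stepwise |·|:
  S → 4
  S → 4
  π[x,a,w](S) → 4
  (S ∪ π[x,a,w](S)) → 8

== RESULT ==
x | a | w
p | 1 | p
p | 1 | p
p | 1 | s
p | 1 | s
r | 4 | p
r | 4 | p
t | 5 | s
t | 5 | s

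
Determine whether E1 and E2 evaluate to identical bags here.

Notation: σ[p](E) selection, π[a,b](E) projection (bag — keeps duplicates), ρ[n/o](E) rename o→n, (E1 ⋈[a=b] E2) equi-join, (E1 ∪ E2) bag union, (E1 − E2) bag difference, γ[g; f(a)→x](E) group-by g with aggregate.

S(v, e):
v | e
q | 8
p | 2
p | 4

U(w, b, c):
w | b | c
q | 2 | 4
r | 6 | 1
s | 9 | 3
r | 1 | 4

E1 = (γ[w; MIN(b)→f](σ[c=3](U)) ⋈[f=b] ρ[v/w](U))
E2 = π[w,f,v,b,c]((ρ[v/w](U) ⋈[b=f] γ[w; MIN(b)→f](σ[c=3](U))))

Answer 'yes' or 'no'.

E1 row counts bottom-up:
  U → 4
  σ[c=3](U) → 1
  γ[w; MIN(b)→f](σ[c=3](U)) → 1
  U → 4
  ρ[v/w](U) → 4
  (γ[w; MIN(b)→f](σ[c=3](U)) ⋈[f=b] ρ[v/w](U)) → 1
E2 row counts bottom-up:
  U → 4
  ρ[v/w](U) → 4
  U → 4
  σ[c=3](U) → 1
  γ[w; MIN(b)→f](σ[c=3](U)) → 1
  (ρ[v/w](U) ⋈[b=f] γ[w; MIN(b)→f](σ[c=3](U))) → 1
  π[w,f,v,b,c]((ρ[v/w](U) ⋈[b=f] γ[w; MIN(b)→f](σ[c=3](U)))) → 1

E1 and E2 produce the same multiset:
w | f | v | b | c
s | 9 | s | 9 | 3

yes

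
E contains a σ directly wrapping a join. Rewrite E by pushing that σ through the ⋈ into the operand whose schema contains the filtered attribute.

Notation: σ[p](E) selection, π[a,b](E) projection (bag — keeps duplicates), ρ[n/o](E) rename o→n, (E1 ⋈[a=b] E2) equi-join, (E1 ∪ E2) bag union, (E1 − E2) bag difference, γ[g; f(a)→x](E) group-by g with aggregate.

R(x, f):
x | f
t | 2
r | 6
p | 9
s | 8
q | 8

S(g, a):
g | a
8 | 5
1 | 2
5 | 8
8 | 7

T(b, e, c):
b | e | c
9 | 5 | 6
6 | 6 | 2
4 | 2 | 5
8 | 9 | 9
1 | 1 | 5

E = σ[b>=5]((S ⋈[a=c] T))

σ filters on b, owned by the right side.
E' = (S ⋈[a=c] σ[b>=5](T))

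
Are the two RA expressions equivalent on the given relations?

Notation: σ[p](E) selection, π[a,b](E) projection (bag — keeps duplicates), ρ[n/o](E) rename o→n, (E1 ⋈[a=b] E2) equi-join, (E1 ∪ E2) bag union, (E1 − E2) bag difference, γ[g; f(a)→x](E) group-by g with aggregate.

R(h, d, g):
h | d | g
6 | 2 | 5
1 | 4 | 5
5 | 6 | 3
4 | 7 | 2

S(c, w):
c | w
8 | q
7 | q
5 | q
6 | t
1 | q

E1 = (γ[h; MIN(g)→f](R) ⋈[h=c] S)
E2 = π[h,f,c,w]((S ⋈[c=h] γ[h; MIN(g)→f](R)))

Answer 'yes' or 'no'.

E1 row counts bottom-up:
  R → 4
  γ[h; MIN(g)→f](R) → 4
  S → 5
  (γ[h; MIN(g)→f](R) ⋈[h=c] S) → 3
E2 row counts bottom-up:
  S → 5
  R → 4
  γ[h; MIN(g)→f](R) → 4
  (S ⋈[c=h] γ[h; MIN(g)→f](R)) → 3
  π[h,f,c,w]((S ⋈[c=h] γ[h; MIN(g)→f](R))) → 3

E1 and E2 produce the same multiset:
h | f | c | w
1 | 5 | 1 | q
5 | 3 | 5 | q
6 | 5 | 6 | t

yes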